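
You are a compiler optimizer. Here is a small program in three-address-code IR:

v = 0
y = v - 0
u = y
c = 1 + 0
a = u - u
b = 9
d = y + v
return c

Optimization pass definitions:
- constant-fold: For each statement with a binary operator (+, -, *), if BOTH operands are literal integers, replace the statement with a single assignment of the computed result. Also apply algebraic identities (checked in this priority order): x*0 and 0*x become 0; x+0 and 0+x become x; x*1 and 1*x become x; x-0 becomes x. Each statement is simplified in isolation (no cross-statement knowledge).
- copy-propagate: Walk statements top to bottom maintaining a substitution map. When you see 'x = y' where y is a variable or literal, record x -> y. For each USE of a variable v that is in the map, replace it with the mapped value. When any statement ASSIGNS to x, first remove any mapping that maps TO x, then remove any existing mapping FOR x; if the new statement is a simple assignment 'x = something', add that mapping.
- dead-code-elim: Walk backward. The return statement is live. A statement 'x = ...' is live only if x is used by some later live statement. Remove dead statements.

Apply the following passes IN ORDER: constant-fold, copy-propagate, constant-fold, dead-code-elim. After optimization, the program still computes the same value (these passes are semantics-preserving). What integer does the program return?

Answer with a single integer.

Answer: 1

Derivation:
Initial IR:
  v = 0
  y = v - 0
  u = y
  c = 1 + 0
  a = u - u
  b = 9
  d = y + v
  return c
After constant-fold (8 stmts):
  v = 0
  y = v
  u = y
  c = 1
  a = u - u
  b = 9
  d = y + v
  return c
After copy-propagate (8 stmts):
  v = 0
  y = 0
  u = 0
  c = 1
  a = 0 - 0
  b = 9
  d = 0 + 0
  return 1
After constant-fold (8 stmts):
  v = 0
  y = 0
  u = 0
  c = 1
  a = 0
  b = 9
  d = 0
  return 1
After dead-code-elim (1 stmts):
  return 1
Evaluate:
  v = 0  =>  v = 0
  y = v - 0  =>  y = 0
  u = y  =>  u = 0
  c = 1 + 0  =>  c = 1
  a = u - u  =>  a = 0
  b = 9  =>  b = 9
  d = y + v  =>  d = 0
  return c = 1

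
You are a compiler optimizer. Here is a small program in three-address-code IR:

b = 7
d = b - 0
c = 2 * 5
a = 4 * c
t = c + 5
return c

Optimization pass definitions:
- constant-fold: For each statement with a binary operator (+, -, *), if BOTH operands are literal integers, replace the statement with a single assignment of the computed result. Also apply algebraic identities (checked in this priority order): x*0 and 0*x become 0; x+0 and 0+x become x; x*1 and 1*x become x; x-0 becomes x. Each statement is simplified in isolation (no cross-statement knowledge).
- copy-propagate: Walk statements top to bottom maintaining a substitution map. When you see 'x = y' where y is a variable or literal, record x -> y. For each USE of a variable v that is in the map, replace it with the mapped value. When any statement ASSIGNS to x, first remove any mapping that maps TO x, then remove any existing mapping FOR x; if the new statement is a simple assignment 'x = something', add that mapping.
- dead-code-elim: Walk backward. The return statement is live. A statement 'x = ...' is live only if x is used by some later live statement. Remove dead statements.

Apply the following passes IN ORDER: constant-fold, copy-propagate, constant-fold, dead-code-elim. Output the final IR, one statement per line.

Answer: return 10

Derivation:
Initial IR:
  b = 7
  d = b - 0
  c = 2 * 5
  a = 4 * c
  t = c + 5
  return c
After constant-fold (6 stmts):
  b = 7
  d = b
  c = 10
  a = 4 * c
  t = c + 5
  return c
After copy-propagate (6 stmts):
  b = 7
  d = 7
  c = 10
  a = 4 * 10
  t = 10 + 5
  return 10
After constant-fold (6 stmts):
  b = 7
  d = 7
  c = 10
  a = 40
  t = 15
  return 10
After dead-code-elim (1 stmts):
  return 10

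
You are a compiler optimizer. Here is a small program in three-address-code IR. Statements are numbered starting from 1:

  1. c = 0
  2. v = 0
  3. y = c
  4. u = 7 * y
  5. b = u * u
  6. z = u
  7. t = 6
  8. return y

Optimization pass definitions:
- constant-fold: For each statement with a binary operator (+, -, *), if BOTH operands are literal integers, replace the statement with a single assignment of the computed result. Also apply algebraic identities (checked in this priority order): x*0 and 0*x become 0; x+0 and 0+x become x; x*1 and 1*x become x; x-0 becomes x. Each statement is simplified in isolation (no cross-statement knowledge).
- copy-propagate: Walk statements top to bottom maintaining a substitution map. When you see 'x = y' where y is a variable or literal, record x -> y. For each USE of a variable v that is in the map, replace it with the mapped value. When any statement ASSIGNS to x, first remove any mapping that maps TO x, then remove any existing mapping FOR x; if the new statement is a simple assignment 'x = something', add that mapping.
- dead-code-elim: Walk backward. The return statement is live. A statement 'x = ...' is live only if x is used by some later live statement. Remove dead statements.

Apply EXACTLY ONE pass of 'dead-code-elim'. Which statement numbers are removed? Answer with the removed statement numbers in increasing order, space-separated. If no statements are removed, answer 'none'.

Answer: 2 4 5 6 7

Derivation:
Backward liveness scan:
Stmt 1 'c = 0': KEEP (c is live); live-in = []
Stmt 2 'v = 0': DEAD (v not in live set ['c'])
Stmt 3 'y = c': KEEP (y is live); live-in = ['c']
Stmt 4 'u = 7 * y': DEAD (u not in live set ['y'])
Stmt 5 'b = u * u': DEAD (b not in live set ['y'])
Stmt 6 'z = u': DEAD (z not in live set ['y'])
Stmt 7 't = 6': DEAD (t not in live set ['y'])
Stmt 8 'return y': KEEP (return); live-in = ['y']
Removed statement numbers: [2, 4, 5, 6, 7]
Surviving IR:
  c = 0
  y = c
  return y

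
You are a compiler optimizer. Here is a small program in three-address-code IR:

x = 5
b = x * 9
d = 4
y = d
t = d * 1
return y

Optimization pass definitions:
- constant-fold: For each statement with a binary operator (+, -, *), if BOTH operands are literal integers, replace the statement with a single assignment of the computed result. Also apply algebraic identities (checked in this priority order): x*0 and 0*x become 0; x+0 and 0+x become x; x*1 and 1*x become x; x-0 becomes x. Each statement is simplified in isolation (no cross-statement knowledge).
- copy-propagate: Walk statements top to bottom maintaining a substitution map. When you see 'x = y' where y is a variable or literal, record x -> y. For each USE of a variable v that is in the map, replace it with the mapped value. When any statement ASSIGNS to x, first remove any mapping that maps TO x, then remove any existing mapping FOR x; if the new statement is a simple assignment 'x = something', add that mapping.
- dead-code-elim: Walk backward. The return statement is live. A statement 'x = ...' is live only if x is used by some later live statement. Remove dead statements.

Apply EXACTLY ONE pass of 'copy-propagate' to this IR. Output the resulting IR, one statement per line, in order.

Answer: x = 5
b = 5 * 9
d = 4
y = 4
t = 4 * 1
return 4

Derivation:
Applying copy-propagate statement-by-statement:
  [1] x = 5  (unchanged)
  [2] b = x * 9  -> b = 5 * 9
  [3] d = 4  (unchanged)
  [4] y = d  -> y = 4
  [5] t = d * 1  -> t = 4 * 1
  [6] return y  -> return 4
Result (6 stmts):
  x = 5
  b = 5 * 9
  d = 4
  y = 4
  t = 4 * 1
  return 4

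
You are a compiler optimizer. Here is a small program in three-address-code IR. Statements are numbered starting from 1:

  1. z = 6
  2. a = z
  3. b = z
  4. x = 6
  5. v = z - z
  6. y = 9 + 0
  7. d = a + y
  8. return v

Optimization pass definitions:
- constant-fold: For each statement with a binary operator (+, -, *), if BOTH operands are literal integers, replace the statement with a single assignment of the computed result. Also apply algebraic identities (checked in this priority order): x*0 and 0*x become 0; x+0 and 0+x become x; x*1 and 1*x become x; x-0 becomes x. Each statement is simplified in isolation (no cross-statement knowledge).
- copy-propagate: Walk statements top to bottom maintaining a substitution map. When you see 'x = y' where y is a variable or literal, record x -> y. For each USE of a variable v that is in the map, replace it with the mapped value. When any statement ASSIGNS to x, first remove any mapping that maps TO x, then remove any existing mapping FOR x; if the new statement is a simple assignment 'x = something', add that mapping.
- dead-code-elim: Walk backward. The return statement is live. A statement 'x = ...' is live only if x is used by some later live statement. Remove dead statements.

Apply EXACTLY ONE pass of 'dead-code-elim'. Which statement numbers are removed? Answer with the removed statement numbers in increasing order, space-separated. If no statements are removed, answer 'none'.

Backward liveness scan:
Stmt 1 'z = 6': KEEP (z is live); live-in = []
Stmt 2 'a = z': DEAD (a not in live set ['z'])
Stmt 3 'b = z': DEAD (b not in live set ['z'])
Stmt 4 'x = 6': DEAD (x not in live set ['z'])
Stmt 5 'v = z - z': KEEP (v is live); live-in = ['z']
Stmt 6 'y = 9 + 0': DEAD (y not in live set ['v'])
Stmt 7 'd = a + y': DEAD (d not in live set ['v'])
Stmt 8 'return v': KEEP (return); live-in = ['v']
Removed statement numbers: [2, 3, 4, 6, 7]
Surviving IR:
  z = 6
  v = z - z
  return v

Answer: 2 3 4 6 7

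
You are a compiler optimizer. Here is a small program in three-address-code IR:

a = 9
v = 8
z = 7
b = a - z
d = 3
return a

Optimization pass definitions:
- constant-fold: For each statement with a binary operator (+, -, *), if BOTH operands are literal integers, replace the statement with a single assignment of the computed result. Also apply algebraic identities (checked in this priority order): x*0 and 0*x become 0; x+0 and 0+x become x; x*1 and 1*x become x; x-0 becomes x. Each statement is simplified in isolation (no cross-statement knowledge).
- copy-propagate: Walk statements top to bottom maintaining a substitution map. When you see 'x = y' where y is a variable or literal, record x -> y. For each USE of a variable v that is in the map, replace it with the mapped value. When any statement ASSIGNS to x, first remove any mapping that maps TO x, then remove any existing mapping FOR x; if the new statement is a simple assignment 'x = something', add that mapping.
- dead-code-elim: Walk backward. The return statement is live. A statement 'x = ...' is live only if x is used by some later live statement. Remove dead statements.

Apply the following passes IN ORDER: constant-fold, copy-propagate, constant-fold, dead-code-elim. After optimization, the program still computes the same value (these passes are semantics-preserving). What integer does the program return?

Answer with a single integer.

Answer: 9

Derivation:
Initial IR:
  a = 9
  v = 8
  z = 7
  b = a - z
  d = 3
  return a
After constant-fold (6 stmts):
  a = 9
  v = 8
  z = 7
  b = a - z
  d = 3
  return a
After copy-propagate (6 stmts):
  a = 9
  v = 8
  z = 7
  b = 9 - 7
  d = 3
  return 9
After constant-fold (6 stmts):
  a = 9
  v = 8
  z = 7
  b = 2
  d = 3
  return 9
After dead-code-elim (1 stmts):
  return 9
Evaluate:
  a = 9  =>  a = 9
  v = 8  =>  v = 8
  z = 7  =>  z = 7
  b = a - z  =>  b = 2
  d = 3  =>  d = 3
  return a = 9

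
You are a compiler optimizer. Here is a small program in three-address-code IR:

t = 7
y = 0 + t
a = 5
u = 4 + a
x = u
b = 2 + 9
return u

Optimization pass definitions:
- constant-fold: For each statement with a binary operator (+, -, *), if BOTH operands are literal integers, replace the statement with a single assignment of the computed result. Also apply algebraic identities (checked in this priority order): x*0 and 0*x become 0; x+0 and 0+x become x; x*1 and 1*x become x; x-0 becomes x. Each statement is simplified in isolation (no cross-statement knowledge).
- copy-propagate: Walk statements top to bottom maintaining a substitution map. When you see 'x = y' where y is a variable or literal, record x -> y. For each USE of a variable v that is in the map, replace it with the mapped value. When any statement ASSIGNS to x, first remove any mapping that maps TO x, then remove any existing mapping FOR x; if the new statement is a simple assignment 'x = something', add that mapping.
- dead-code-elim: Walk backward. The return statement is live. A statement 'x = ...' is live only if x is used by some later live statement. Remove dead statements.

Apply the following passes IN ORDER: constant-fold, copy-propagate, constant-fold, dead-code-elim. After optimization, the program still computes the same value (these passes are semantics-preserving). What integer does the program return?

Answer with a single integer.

Answer: 9

Derivation:
Initial IR:
  t = 7
  y = 0 + t
  a = 5
  u = 4 + a
  x = u
  b = 2 + 9
  return u
After constant-fold (7 stmts):
  t = 7
  y = t
  a = 5
  u = 4 + a
  x = u
  b = 11
  return u
After copy-propagate (7 stmts):
  t = 7
  y = 7
  a = 5
  u = 4 + 5
  x = u
  b = 11
  return u
After constant-fold (7 stmts):
  t = 7
  y = 7
  a = 5
  u = 9
  x = u
  b = 11
  return u
After dead-code-elim (2 stmts):
  u = 9
  return u
Evaluate:
  t = 7  =>  t = 7
  y = 0 + t  =>  y = 7
  a = 5  =>  a = 5
  u = 4 + a  =>  u = 9
  x = u  =>  x = 9
  b = 2 + 9  =>  b = 11
  return u = 9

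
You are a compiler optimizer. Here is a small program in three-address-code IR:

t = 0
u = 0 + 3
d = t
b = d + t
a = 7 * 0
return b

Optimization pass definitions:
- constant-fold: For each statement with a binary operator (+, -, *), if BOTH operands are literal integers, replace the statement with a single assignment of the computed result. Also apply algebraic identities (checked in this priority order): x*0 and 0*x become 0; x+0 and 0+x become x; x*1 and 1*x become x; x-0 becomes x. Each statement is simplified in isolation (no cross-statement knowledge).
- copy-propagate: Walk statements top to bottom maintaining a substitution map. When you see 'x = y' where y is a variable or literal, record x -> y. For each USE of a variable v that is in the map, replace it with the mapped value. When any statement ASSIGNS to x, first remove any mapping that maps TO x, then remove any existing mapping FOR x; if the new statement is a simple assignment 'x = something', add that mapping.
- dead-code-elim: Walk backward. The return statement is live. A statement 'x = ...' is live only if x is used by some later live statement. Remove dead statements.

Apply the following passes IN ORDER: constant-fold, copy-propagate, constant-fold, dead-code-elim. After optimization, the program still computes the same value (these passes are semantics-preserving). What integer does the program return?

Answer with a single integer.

Initial IR:
  t = 0
  u = 0 + 3
  d = t
  b = d + t
  a = 7 * 0
  return b
After constant-fold (6 stmts):
  t = 0
  u = 3
  d = t
  b = d + t
  a = 0
  return b
After copy-propagate (6 stmts):
  t = 0
  u = 3
  d = 0
  b = 0 + 0
  a = 0
  return b
After constant-fold (6 stmts):
  t = 0
  u = 3
  d = 0
  b = 0
  a = 0
  return b
After dead-code-elim (2 stmts):
  b = 0
  return b
Evaluate:
  t = 0  =>  t = 0
  u = 0 + 3  =>  u = 3
  d = t  =>  d = 0
  b = d + t  =>  b = 0
  a = 7 * 0  =>  a = 0
  return b = 0

Answer: 0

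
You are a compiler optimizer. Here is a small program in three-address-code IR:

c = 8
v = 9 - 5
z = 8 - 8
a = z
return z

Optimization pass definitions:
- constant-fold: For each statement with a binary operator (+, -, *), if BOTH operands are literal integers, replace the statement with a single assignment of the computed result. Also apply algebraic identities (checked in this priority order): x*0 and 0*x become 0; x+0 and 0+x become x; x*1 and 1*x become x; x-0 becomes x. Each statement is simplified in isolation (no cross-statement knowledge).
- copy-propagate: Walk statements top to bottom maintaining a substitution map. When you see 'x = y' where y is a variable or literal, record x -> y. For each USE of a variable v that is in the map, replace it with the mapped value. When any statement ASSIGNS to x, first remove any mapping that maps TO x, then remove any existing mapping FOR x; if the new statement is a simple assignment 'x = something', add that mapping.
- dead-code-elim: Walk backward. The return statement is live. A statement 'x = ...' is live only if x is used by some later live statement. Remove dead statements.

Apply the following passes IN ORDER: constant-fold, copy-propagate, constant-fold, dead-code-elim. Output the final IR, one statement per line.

Initial IR:
  c = 8
  v = 9 - 5
  z = 8 - 8
  a = z
  return z
After constant-fold (5 stmts):
  c = 8
  v = 4
  z = 0
  a = z
  return z
After copy-propagate (5 stmts):
  c = 8
  v = 4
  z = 0
  a = 0
  return 0
After constant-fold (5 stmts):
  c = 8
  v = 4
  z = 0
  a = 0
  return 0
After dead-code-elim (1 stmts):
  return 0

Answer: return 0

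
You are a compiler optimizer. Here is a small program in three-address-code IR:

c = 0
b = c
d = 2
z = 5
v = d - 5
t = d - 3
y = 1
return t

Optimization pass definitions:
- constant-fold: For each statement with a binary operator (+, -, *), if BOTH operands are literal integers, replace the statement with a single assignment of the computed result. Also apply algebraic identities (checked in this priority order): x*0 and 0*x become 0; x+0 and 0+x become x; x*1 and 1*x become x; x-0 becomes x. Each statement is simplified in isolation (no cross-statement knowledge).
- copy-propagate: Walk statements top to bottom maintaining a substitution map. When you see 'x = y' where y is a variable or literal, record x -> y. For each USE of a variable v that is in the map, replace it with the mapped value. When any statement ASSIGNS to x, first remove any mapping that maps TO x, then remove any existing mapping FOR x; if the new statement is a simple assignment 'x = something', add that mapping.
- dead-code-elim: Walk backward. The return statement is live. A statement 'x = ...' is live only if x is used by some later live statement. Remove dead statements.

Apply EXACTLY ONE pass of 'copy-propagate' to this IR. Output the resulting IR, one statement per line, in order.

Answer: c = 0
b = 0
d = 2
z = 5
v = 2 - 5
t = 2 - 3
y = 1
return t

Derivation:
Applying copy-propagate statement-by-statement:
  [1] c = 0  (unchanged)
  [2] b = c  -> b = 0
  [3] d = 2  (unchanged)
  [4] z = 5  (unchanged)
  [5] v = d - 5  -> v = 2 - 5
  [6] t = d - 3  -> t = 2 - 3
  [7] y = 1  (unchanged)
  [8] return t  (unchanged)
Result (8 stmts):
  c = 0
  b = 0
  d = 2
  z = 5
  v = 2 - 5
  t = 2 - 3
  y = 1
  return t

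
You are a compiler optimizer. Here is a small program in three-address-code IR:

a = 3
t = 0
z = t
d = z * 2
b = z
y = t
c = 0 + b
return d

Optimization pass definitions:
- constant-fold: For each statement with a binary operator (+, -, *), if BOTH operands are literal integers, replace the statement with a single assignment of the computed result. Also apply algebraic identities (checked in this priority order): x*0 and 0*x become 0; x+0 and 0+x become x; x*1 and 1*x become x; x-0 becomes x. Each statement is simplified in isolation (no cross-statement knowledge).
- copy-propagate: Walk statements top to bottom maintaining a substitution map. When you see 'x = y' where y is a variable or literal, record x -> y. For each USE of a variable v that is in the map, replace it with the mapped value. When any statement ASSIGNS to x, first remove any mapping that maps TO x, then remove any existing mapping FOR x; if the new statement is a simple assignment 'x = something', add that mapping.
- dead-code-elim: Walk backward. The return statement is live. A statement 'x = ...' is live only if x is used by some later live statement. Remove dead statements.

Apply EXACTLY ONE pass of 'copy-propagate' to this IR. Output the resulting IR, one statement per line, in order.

Answer: a = 3
t = 0
z = 0
d = 0 * 2
b = 0
y = 0
c = 0 + 0
return d

Derivation:
Applying copy-propagate statement-by-statement:
  [1] a = 3  (unchanged)
  [2] t = 0  (unchanged)
  [3] z = t  -> z = 0
  [4] d = z * 2  -> d = 0 * 2
  [5] b = z  -> b = 0
  [6] y = t  -> y = 0
  [7] c = 0 + b  -> c = 0 + 0
  [8] return d  (unchanged)
Result (8 stmts):
  a = 3
  t = 0
  z = 0
  d = 0 * 2
  b = 0
  y = 0
  c = 0 + 0
  return d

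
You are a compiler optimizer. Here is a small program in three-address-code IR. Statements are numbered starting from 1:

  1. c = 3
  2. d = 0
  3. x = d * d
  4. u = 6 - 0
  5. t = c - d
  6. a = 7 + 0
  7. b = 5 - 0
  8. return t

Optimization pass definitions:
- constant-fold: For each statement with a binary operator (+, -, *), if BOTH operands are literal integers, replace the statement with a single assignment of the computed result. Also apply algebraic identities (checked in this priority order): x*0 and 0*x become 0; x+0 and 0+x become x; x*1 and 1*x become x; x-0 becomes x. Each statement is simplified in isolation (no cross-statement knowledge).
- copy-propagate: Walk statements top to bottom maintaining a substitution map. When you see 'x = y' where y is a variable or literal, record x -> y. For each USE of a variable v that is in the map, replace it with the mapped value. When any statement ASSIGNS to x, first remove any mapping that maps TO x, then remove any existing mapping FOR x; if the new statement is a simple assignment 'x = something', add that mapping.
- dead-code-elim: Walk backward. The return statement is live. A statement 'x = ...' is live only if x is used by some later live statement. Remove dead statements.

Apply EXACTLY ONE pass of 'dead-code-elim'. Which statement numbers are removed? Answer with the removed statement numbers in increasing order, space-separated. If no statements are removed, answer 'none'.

Backward liveness scan:
Stmt 1 'c = 3': KEEP (c is live); live-in = []
Stmt 2 'd = 0': KEEP (d is live); live-in = ['c']
Stmt 3 'x = d * d': DEAD (x not in live set ['c', 'd'])
Stmt 4 'u = 6 - 0': DEAD (u not in live set ['c', 'd'])
Stmt 5 't = c - d': KEEP (t is live); live-in = ['c', 'd']
Stmt 6 'a = 7 + 0': DEAD (a not in live set ['t'])
Stmt 7 'b = 5 - 0': DEAD (b not in live set ['t'])
Stmt 8 'return t': KEEP (return); live-in = ['t']
Removed statement numbers: [3, 4, 6, 7]
Surviving IR:
  c = 3
  d = 0
  t = c - d
  return t

Answer: 3 4 6 7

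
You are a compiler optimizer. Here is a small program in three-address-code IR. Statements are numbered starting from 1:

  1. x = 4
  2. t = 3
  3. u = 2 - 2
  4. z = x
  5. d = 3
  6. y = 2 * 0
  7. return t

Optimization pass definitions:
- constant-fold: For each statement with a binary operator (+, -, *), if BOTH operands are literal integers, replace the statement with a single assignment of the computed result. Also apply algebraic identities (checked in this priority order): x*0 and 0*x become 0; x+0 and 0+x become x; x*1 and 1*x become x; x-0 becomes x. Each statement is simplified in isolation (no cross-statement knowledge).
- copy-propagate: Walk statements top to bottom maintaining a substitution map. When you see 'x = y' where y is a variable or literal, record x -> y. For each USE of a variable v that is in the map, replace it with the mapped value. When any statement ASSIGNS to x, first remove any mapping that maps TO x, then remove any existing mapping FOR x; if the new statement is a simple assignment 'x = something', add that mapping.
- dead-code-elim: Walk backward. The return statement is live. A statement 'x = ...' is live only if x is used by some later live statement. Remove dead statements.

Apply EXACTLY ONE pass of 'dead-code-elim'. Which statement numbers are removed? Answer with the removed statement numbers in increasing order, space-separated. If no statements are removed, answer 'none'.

Answer: 1 3 4 5 6

Derivation:
Backward liveness scan:
Stmt 1 'x = 4': DEAD (x not in live set [])
Stmt 2 't = 3': KEEP (t is live); live-in = []
Stmt 3 'u = 2 - 2': DEAD (u not in live set ['t'])
Stmt 4 'z = x': DEAD (z not in live set ['t'])
Stmt 5 'd = 3': DEAD (d not in live set ['t'])
Stmt 6 'y = 2 * 0': DEAD (y not in live set ['t'])
Stmt 7 'return t': KEEP (return); live-in = ['t']
Removed statement numbers: [1, 3, 4, 5, 6]
Surviving IR:
  t = 3
  return t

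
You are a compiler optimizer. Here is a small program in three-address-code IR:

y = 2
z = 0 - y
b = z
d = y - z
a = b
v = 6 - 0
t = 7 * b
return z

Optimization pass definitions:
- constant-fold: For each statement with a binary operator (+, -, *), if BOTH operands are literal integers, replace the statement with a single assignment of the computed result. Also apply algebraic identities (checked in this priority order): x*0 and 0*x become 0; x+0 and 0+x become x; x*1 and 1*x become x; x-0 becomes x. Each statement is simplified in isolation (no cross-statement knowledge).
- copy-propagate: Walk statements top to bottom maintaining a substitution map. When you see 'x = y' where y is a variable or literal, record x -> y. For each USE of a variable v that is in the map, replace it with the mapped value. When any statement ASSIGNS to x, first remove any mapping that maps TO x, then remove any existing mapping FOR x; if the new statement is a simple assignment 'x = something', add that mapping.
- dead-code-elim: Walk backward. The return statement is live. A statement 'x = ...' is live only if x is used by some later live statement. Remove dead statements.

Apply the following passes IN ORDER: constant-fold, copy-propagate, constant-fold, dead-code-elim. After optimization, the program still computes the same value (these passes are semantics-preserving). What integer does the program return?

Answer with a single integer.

Answer: -2

Derivation:
Initial IR:
  y = 2
  z = 0 - y
  b = z
  d = y - z
  a = b
  v = 6 - 0
  t = 7 * b
  return z
After constant-fold (8 stmts):
  y = 2
  z = 0 - y
  b = z
  d = y - z
  a = b
  v = 6
  t = 7 * b
  return z
After copy-propagate (8 stmts):
  y = 2
  z = 0 - 2
  b = z
  d = 2 - z
  a = z
  v = 6
  t = 7 * z
  return z
After constant-fold (8 stmts):
  y = 2
  z = -2
  b = z
  d = 2 - z
  a = z
  v = 6
  t = 7 * z
  return z
After dead-code-elim (2 stmts):
  z = -2
  return z
Evaluate:
  y = 2  =>  y = 2
  z = 0 - y  =>  z = -2
  b = z  =>  b = -2
  d = y - z  =>  d = 4
  a = b  =>  a = -2
  v = 6 - 0  =>  v = 6
  t = 7 * b  =>  t = -14
  return z = -2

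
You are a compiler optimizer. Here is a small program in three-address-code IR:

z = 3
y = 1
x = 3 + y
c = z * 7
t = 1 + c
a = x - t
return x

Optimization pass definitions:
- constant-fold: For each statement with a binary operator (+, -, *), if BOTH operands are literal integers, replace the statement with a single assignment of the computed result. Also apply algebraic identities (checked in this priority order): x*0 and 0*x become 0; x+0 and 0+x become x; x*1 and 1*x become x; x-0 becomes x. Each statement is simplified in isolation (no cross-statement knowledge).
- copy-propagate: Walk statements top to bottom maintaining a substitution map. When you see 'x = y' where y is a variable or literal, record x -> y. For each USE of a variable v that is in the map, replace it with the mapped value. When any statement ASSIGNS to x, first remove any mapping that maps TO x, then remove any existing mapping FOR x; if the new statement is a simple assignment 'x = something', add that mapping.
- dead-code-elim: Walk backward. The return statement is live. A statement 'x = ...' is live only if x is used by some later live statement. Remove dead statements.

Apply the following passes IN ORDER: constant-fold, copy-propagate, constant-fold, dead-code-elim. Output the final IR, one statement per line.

Initial IR:
  z = 3
  y = 1
  x = 3 + y
  c = z * 7
  t = 1 + c
  a = x - t
  return x
After constant-fold (7 stmts):
  z = 3
  y = 1
  x = 3 + y
  c = z * 7
  t = 1 + c
  a = x - t
  return x
After copy-propagate (7 stmts):
  z = 3
  y = 1
  x = 3 + 1
  c = 3 * 7
  t = 1 + c
  a = x - t
  return x
After constant-fold (7 stmts):
  z = 3
  y = 1
  x = 4
  c = 21
  t = 1 + c
  a = x - t
  return x
After dead-code-elim (2 stmts):
  x = 4
  return x

Answer: x = 4
return x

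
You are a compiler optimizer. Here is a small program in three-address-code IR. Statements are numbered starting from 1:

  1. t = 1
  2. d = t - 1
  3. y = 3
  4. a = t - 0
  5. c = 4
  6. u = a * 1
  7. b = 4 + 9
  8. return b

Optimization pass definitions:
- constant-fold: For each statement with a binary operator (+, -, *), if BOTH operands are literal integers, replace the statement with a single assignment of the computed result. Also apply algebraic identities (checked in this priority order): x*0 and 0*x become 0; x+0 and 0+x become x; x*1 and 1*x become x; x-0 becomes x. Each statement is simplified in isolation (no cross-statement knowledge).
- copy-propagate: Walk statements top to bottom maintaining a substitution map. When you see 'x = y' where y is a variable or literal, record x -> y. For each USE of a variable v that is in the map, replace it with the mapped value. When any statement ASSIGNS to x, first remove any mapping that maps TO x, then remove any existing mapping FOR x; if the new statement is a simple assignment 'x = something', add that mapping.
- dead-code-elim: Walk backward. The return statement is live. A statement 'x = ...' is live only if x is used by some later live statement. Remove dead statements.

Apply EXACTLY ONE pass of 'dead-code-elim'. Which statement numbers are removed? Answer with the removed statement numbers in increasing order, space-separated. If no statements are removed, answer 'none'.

Answer: 1 2 3 4 5 6

Derivation:
Backward liveness scan:
Stmt 1 't = 1': DEAD (t not in live set [])
Stmt 2 'd = t - 1': DEAD (d not in live set [])
Stmt 3 'y = 3': DEAD (y not in live set [])
Stmt 4 'a = t - 0': DEAD (a not in live set [])
Stmt 5 'c = 4': DEAD (c not in live set [])
Stmt 6 'u = a * 1': DEAD (u not in live set [])
Stmt 7 'b = 4 + 9': KEEP (b is live); live-in = []
Stmt 8 'return b': KEEP (return); live-in = ['b']
Removed statement numbers: [1, 2, 3, 4, 5, 6]
Surviving IR:
  b = 4 + 9
  return b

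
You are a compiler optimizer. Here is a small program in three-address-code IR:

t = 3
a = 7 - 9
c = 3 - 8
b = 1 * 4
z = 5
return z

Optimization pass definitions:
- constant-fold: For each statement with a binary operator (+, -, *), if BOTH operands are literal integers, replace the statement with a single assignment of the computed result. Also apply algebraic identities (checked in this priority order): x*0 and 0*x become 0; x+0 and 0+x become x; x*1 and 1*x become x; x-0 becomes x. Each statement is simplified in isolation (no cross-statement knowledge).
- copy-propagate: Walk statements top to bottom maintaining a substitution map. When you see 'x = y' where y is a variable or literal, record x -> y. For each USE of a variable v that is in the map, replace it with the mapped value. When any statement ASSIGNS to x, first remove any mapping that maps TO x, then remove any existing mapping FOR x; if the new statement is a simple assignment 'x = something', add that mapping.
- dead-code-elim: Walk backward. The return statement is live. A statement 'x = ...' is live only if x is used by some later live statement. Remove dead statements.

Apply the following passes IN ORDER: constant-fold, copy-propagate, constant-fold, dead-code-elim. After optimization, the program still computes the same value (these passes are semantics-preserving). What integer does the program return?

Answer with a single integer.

Answer: 5

Derivation:
Initial IR:
  t = 3
  a = 7 - 9
  c = 3 - 8
  b = 1 * 4
  z = 5
  return z
After constant-fold (6 stmts):
  t = 3
  a = -2
  c = -5
  b = 4
  z = 5
  return z
After copy-propagate (6 stmts):
  t = 3
  a = -2
  c = -5
  b = 4
  z = 5
  return 5
After constant-fold (6 stmts):
  t = 3
  a = -2
  c = -5
  b = 4
  z = 5
  return 5
After dead-code-elim (1 stmts):
  return 5
Evaluate:
  t = 3  =>  t = 3
  a = 7 - 9  =>  a = -2
  c = 3 - 8  =>  c = -5
  b = 1 * 4  =>  b = 4
  z = 5  =>  z = 5
  return z = 5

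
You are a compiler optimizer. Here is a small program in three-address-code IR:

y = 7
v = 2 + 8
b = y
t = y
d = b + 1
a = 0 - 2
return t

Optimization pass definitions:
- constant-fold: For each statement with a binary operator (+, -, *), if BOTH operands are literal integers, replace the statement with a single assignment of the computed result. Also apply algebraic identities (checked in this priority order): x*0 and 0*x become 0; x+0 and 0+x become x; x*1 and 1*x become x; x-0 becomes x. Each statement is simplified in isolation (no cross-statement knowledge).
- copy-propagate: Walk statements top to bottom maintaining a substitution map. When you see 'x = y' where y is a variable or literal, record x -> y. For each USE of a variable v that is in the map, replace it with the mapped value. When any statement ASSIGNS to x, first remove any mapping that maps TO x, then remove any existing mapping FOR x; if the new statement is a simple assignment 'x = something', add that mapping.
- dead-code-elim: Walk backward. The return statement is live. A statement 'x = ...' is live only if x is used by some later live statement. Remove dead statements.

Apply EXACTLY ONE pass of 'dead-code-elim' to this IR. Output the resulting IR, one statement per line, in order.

Applying dead-code-elim statement-by-statement:
  [7] return t  -> KEEP (return); live=['t']
  [6] a = 0 - 2  -> DEAD (a not live)
  [5] d = b + 1  -> DEAD (d not live)
  [4] t = y  -> KEEP; live=['y']
  [3] b = y  -> DEAD (b not live)
  [2] v = 2 + 8  -> DEAD (v not live)
  [1] y = 7  -> KEEP; live=[]
Result (3 stmts):
  y = 7
  t = y
  return t

Answer: y = 7
t = y
return t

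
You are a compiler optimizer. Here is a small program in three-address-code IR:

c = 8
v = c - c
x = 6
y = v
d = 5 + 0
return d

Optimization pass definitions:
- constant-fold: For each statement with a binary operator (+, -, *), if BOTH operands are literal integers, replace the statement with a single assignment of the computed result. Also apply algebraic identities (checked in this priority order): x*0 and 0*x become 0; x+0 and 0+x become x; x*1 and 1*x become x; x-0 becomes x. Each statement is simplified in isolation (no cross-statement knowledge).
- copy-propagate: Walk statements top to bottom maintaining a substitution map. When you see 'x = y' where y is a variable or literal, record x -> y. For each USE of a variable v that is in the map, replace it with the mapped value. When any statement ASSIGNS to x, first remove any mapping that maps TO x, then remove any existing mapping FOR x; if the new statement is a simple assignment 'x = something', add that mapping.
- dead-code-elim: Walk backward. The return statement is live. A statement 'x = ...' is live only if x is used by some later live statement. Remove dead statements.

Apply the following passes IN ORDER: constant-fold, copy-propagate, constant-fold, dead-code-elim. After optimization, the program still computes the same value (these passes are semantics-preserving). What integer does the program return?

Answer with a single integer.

Answer: 5

Derivation:
Initial IR:
  c = 8
  v = c - c
  x = 6
  y = v
  d = 5 + 0
  return d
After constant-fold (6 stmts):
  c = 8
  v = c - c
  x = 6
  y = v
  d = 5
  return d
After copy-propagate (6 stmts):
  c = 8
  v = 8 - 8
  x = 6
  y = v
  d = 5
  return 5
After constant-fold (6 stmts):
  c = 8
  v = 0
  x = 6
  y = v
  d = 5
  return 5
After dead-code-elim (1 stmts):
  return 5
Evaluate:
  c = 8  =>  c = 8
  v = c - c  =>  v = 0
  x = 6  =>  x = 6
  y = v  =>  y = 0
  d = 5 + 0  =>  d = 5
  return d = 5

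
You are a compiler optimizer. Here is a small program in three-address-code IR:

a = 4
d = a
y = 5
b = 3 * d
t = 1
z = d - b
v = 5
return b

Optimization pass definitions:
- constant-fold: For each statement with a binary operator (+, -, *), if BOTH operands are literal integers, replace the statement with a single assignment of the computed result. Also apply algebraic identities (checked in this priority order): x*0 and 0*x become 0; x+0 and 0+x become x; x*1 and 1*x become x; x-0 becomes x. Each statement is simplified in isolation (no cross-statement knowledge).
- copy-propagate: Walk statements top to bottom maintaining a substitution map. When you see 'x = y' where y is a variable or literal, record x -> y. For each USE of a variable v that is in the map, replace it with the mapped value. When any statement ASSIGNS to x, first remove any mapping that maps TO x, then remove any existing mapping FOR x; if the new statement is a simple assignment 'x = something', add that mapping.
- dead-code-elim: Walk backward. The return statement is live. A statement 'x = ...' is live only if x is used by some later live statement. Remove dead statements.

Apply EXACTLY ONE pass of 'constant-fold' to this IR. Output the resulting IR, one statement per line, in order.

Answer: a = 4
d = a
y = 5
b = 3 * d
t = 1
z = d - b
v = 5
return b

Derivation:
Applying constant-fold statement-by-statement:
  [1] a = 4  (unchanged)
  [2] d = a  (unchanged)
  [3] y = 5  (unchanged)
  [4] b = 3 * d  (unchanged)
  [5] t = 1  (unchanged)
  [6] z = d - b  (unchanged)
  [7] v = 5  (unchanged)
  [8] return b  (unchanged)
Result (8 stmts):
  a = 4
  d = a
  y = 5
  b = 3 * d
  t = 1
  z = d - b
  v = 5
  return b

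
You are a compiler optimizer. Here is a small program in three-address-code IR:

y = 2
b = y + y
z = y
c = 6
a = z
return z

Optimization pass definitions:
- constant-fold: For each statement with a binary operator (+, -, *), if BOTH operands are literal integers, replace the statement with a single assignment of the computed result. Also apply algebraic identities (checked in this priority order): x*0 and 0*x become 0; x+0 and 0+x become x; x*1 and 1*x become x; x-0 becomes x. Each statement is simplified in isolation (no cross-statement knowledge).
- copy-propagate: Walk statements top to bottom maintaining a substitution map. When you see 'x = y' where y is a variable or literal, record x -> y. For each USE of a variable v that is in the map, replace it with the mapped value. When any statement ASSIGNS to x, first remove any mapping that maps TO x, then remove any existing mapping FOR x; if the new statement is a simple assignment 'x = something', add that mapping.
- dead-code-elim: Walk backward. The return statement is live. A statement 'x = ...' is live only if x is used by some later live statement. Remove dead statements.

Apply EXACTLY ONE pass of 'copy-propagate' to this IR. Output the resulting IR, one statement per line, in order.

Answer: y = 2
b = 2 + 2
z = 2
c = 6
a = 2
return 2

Derivation:
Applying copy-propagate statement-by-statement:
  [1] y = 2  (unchanged)
  [2] b = y + y  -> b = 2 + 2
  [3] z = y  -> z = 2
  [4] c = 6  (unchanged)
  [5] a = z  -> a = 2
  [6] return z  -> return 2
Result (6 stmts):
  y = 2
  b = 2 + 2
  z = 2
  c = 6
  a = 2
  return 2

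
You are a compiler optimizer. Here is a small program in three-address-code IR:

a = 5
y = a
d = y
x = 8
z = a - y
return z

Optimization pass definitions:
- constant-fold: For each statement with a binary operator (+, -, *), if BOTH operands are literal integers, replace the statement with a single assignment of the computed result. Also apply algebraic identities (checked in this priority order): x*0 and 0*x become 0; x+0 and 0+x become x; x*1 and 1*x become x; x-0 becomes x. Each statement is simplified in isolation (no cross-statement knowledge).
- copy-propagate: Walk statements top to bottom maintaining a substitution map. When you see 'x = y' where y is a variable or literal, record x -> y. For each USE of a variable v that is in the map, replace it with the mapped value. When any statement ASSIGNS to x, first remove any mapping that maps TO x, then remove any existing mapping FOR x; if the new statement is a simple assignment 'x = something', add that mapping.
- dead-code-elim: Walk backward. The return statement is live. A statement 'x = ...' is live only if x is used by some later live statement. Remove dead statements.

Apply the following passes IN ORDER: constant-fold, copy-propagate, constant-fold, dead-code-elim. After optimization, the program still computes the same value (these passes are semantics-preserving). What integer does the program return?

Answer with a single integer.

Initial IR:
  a = 5
  y = a
  d = y
  x = 8
  z = a - y
  return z
After constant-fold (6 stmts):
  a = 5
  y = a
  d = y
  x = 8
  z = a - y
  return z
After copy-propagate (6 stmts):
  a = 5
  y = 5
  d = 5
  x = 8
  z = 5 - 5
  return z
After constant-fold (6 stmts):
  a = 5
  y = 5
  d = 5
  x = 8
  z = 0
  return z
After dead-code-elim (2 stmts):
  z = 0
  return z
Evaluate:
  a = 5  =>  a = 5
  y = a  =>  y = 5
  d = y  =>  d = 5
  x = 8  =>  x = 8
  z = a - y  =>  z = 0
  return z = 0

Answer: 0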